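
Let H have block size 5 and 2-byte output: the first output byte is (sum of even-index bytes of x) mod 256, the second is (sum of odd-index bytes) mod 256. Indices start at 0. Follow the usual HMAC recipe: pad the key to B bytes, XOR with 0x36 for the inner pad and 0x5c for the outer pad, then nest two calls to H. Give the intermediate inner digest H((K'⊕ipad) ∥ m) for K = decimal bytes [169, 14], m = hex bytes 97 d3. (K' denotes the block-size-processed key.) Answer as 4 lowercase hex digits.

Key decimal bytes [169, 14] = a9 0e is 2 bytes ≤ B = 5; zero-pad to 5 bytes: K' = a9 0e 00 00 00.
K' ⊕ ipad = 9f 38 36 36 36.
Inner input = 9f 38 36 36 36 ∥ 97 d3.
Inner hash: even-index sum = 478 mod 256 = 222; odd-index sum = 261 mod 256 = 5 → de 05.

de05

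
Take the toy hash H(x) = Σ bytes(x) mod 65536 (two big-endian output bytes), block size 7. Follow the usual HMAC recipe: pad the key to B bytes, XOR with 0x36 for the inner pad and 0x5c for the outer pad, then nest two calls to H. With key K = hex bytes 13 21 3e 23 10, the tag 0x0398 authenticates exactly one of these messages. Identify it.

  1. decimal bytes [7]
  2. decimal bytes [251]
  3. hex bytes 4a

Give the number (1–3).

2

Key hex bytes 13 21 3e 23 10 is 5 bytes ≤ B = 7; zero-pad to 7 bytes: K' = 13 21 3e 23 10 00 00.
K' ⊕ ipad = 25 17 08 15 26 36 36; K' ⊕ opad = 4f 7d 62 7f 4c 5c 5c.
m1: inner = H(25 17 08 15 26 36 36 07) = 00 f2; tag = H(4f 7d 62 7f 4c 5c 5c 00 f2) = 03a3
m2: inner = H(25 17 08 15 26 36 36 fb) = 01 e6; tag = H(4f 7d 62 7f 4c 5c 5c 01 e6) = 0398 ← matches
m3: inner = H(25 17 08 15 26 36 36 4a) = 01 35; tag = H(4f 7d 62 7f 4c 5c 5c 01 35) = 02e7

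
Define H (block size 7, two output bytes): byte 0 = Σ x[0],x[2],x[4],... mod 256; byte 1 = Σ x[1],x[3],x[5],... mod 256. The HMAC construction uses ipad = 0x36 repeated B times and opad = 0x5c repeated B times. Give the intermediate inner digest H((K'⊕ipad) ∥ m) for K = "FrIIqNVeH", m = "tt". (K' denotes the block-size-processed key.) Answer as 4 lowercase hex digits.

be38

Key "FrIIqNVeH" = 46 72 49 49 71 4e 56 65 48 is 9 bytes > B = 7, so hash it first: H(key) = 9e 6e, then zero-pad to 7 bytes: K' = 9e 6e 00 00 00 00 00.
K' ⊕ ipad = a8 58 36 36 36 36 36.
Inner input = a8 58 36 36 36 36 36 ∥ 74 74.
Inner hash: even-index sum = 446 mod 256 = 190; odd-index sum = 312 mod 256 = 56 → be 38.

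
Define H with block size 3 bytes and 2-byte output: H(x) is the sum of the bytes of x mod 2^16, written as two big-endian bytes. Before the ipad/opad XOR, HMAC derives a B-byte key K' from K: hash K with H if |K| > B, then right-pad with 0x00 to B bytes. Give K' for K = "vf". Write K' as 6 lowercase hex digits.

766600

Key "vf" = 76 66 is 2 bytes ≤ B = 3; zero-pad to 3 bytes: K' = 76 66 00.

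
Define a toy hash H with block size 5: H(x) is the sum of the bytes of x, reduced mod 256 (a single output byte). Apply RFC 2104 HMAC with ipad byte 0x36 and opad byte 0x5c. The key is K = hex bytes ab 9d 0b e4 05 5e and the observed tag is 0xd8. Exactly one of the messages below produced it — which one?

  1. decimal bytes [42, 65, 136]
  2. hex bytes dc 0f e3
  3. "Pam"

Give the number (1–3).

Key hex bytes ab 9d 0b e4 05 5e is 6 bytes > B = 5, so hash it first: H(key) = 9a, then zero-pad to 5 bytes: K' = 9a 00 00 00 00.
K' ⊕ ipad = ac 36 36 36 36; K' ⊕ opad = c6 5c 5c 5c 5c.
m1: inner = H(ac 36 36 36 36 2a 41 88) = 77; tag = H(c6 5c 5c 5c 5c 77) = ad
m2: inner = H(ac 36 36 36 36 dc 0f e3) = 52; tag = H(c6 5c 5c 5c 5c 52) = 88
m3: inner = H(ac 36 36 36 36 50 61 6d) = a2; tag = H(c6 5c 5c 5c 5c a2) = d8 ← matches

3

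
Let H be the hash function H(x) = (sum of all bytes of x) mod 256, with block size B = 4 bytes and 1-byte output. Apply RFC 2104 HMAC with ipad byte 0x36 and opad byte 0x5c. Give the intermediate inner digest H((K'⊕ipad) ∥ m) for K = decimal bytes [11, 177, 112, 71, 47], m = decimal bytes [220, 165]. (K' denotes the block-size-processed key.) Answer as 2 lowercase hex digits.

Key decimal bytes [11, 177, 112, 71, 47] = 0b b1 70 47 2f is 5 bytes > B = 4, so hash it first: H(key) = a2, then zero-pad to 4 bytes: K' = a2 00 00 00.
K' ⊕ ipad = 94 36 36 36.
Inner input = 94 36 36 36 ∥ dc a5.
Inner hash: sum = 148+54+54+54+220+165 = 695; mod 256 = 183 → b7.

b7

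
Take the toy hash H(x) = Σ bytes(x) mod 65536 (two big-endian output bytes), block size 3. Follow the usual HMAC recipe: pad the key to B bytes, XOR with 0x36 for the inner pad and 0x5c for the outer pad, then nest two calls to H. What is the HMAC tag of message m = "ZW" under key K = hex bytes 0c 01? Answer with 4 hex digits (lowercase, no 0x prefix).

Key hex bytes 0c 01 is 2 bytes ≤ B = 3; zero-pad to 3 bytes: K' = 0c 01 00.
K' ⊕ ipad = 3a 37 36.  K' ⊕ opad = 50 5d 5c.
Inner input = (K'⊕ipad) ∥ m = 3a 37 36 ∥ 5a 57.
Inner hash: sum = 58+55+54+90+87 = 344 → 01 58.
Outer input = (K'⊕opad) ∥ inner = 50 5d 5c ∥ 01 58.
Outer hash (tag): sum = 80+93+92+1+88 = 354 → 01 62.

0162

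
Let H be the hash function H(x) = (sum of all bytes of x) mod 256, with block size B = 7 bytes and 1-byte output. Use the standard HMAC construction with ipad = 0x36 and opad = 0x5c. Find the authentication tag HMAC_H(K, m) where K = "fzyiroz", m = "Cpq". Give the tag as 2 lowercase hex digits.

Key "fzyiroz" = 66 7a 79 69 72 6f 7a is exactly B = 7 bytes: K' = 66 7a 79 69 72 6f 7a.
K' ⊕ ipad = 50 4c 4f 5f 44 59 4c.  K' ⊕ opad = 3a 26 25 35 2e 33 26.
Inner input = (K'⊕ipad) ∥ m = 50 4c 4f 5f 44 59 4c ∥ 43 70 71.
Inner hash: sum = 80+76+79+95+68+89+76+67+112+113 = 855; mod 256 = 87 → 57.
Outer input = (K'⊕opad) ∥ inner = 3a 26 25 35 2e 33 26 ∥ 57.
Outer hash (tag): sum = 58+38+37+53+46+51+38+87 = 408; mod 256 = 152 → 98.

98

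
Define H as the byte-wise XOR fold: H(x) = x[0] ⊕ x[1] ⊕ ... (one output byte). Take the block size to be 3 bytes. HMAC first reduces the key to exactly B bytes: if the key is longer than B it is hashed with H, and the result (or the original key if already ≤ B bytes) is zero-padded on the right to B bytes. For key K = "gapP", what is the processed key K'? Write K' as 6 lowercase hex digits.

260000

|K| = 4 > B = 3, so first hash the key.
H(K): XOR 67⊕61⊕70⊕50 = 26.
Zero-pad H(K) = 26 to 3 bytes: K' = 26 00 00.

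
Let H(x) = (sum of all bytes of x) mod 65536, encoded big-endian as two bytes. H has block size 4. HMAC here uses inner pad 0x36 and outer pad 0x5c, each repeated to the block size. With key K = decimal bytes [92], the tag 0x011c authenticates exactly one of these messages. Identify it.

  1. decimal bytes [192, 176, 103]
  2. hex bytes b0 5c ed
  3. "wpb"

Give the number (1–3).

Key decimal bytes [92] = 5c is 1 byte ≤ B = 4; zero-pad to 4 bytes: K' = 5c 00 00 00.
K' ⊕ ipad = 6a 36 36 36; K' ⊕ opad = 00 5c 5c 5c.
m1: inner = H(6a 36 36 36 c0 b0 67) = 02 e3; tag = H(00 5c 5c 5c 02 e3) = 01f9
m2: inner = H(6a 36 36 36 b0 5c ed) = 03 05; tag = H(00 5c 5c 5c 03 05) = 011c ← matches
m3: inner = H(6a 36 36 36 77 70 62) = 02 55; tag = H(00 5c 5c 5c 02 55) = 016b

2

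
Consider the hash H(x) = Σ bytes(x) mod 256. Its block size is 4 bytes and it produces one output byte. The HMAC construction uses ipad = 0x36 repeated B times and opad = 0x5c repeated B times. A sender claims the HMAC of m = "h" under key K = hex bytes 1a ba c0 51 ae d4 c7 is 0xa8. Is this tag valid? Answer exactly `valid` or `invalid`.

valid

Key hex bytes 1a ba c0 51 ae d4 c7 is 7 bytes > B = 4, so hash it first: H(key) = 2e, then zero-pad to 4 bytes: K' = 2e 00 00 00.
K' ⊕ ipad = 18 36 36 36; K' ⊕ opad = 72 5c 5c 5c.
Inner hash: sum = 24+54+54+54+104 = 290; mod 256 = 34 → 22.
Outer hash (recomputed tag): sum = 114+92+92+92+34 = 424; mod 256 = 168 → a8.
Recomputed tag = a8; claimed = a8 → match.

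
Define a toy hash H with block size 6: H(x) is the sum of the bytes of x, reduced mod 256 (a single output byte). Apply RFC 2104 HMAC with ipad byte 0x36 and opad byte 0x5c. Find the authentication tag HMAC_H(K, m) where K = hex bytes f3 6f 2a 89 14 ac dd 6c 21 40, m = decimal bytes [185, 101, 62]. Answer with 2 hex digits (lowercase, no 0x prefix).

Key hex bytes f3 6f 2a 89 14 ac dd 6c 21 40 is 10 bytes > B = 6, so hash it first: H(key) = 7f, then zero-pad to 6 bytes: K' = 7f 00 00 00 00 00.
K' ⊕ ipad = 49 36 36 36 36 36.  K' ⊕ opad = 23 5c 5c 5c 5c 5c.
Inner input = (K'⊕ipad) ∥ m = 49 36 36 36 36 36 ∥ b9 65 3e.
Inner hash: sum = 73+54+54+54+54+54+185+101+62 = 691; mod 256 = 179 → b3.
Outer input = (K'⊕opad) ∥ inner = 23 5c 5c 5c 5c 5c ∥ b3.
Outer hash (tag): sum = 35+92+92+92+92+92+179 = 674; mod 256 = 162 → a2.

a2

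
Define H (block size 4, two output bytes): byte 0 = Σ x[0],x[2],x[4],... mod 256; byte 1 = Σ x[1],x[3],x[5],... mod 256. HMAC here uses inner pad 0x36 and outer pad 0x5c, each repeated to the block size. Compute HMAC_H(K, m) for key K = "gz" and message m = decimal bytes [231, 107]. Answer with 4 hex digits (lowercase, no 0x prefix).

Key "gz" = 67 7a is 2 bytes ≤ B = 4; zero-pad to 4 bytes: K' = 67 7a 00 00.
K' ⊕ ipad = 51 4c 36 36.  K' ⊕ opad = 3b 26 5c 5c.
Inner input = (K'⊕ipad) ∥ m = 51 4c 36 36 ∥ e7 6b.
Inner hash: even-index sum = 366 mod 256 = 110; odd-index sum = 237 mod 256 = 237 → 6e ed.
Outer input = (K'⊕opad) ∥ inner = 3b 26 5c 5c ∥ 6e ed.
Outer hash (tag): even-index sum = 261 mod 256 = 5; odd-index sum = 367 mod 256 = 111 → 05 6f.

056f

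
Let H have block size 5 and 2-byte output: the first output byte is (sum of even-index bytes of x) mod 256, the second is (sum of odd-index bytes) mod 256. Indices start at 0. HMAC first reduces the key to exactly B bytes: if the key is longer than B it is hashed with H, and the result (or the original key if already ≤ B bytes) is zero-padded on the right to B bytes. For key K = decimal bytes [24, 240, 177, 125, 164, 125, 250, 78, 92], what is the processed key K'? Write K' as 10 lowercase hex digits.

c338000000

|K| = 9 > B = 5, so first hash the key.
H(K): even-index sum = 707 mod 256 = 195; odd-index sum = 568 mod 256 = 56 → c3 38.
Zero-pad H(K) = c3 38 to 5 bytes: K' = c3 38 00 00 00.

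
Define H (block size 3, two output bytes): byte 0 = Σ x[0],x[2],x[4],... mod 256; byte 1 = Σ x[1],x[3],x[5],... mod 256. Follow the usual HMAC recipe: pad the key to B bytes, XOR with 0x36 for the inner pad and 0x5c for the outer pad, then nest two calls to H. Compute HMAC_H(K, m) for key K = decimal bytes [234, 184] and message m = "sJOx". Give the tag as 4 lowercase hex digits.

Key decimal bytes [234, 184] = ea b8 is 2 bytes ≤ B = 3; zero-pad to 3 bytes: K' = ea b8 00.
K' ⊕ ipad = dc 8e 36.  K' ⊕ opad = b6 e4 5c.
Inner input = (K'⊕ipad) ∥ m = dc 8e 36 ∥ 73 4a 4f 78.
Inner hash: even-index sum = 468 mod 256 = 212; odd-index sum = 336 mod 256 = 80 → d4 50.
Outer input = (K'⊕opad) ∥ inner = b6 e4 5c ∥ d4 50.
Outer hash (tag): even-index sum = 354 mod 256 = 98; odd-index sum = 440 mod 256 = 184 → 62 b8.

62b8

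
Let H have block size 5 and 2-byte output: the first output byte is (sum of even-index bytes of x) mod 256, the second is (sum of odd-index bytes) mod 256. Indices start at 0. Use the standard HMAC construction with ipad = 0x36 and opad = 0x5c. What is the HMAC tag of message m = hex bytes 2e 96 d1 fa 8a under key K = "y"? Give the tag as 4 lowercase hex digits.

d203

Key "y" = 79 is 1 byte ≤ B = 5; zero-pad to 5 bytes: K' = 79 00 00 00 00.
K' ⊕ ipad = 4f 36 36 36 36.  K' ⊕ opad = 25 5c 5c 5c 5c.
Inner input = (K'⊕ipad) ∥ m = 4f 36 36 36 36 ∥ 2e 96 d1 fa 8a.
Inner hash: even-index sum = 587 mod 256 = 75; odd-index sum = 501 mod 256 = 245 → 4b f5.
Outer input = (K'⊕opad) ∥ inner = 25 5c 5c 5c 5c ∥ 4b f5.
Outer hash (tag): even-index sum = 466 mod 256 = 210; odd-index sum = 259 mod 256 = 3 → d2 03.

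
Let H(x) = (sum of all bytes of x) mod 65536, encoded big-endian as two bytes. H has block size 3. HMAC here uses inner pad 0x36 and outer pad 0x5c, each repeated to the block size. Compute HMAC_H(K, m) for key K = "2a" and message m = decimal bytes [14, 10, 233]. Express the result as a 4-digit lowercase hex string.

019a

Key "2a" = 32 61 is 2 bytes ≤ B = 3; zero-pad to 3 bytes: K' = 32 61 00.
K' ⊕ ipad = 04 57 36.  K' ⊕ opad = 6e 3d 5c.
Inner input = (K'⊕ipad) ∥ m = 04 57 36 ∥ 0e 0a e9.
Inner hash: sum = 4+87+54+14+10+233 = 402 → 01 92.
Outer input = (K'⊕opad) ∥ inner = 6e 3d 5c ∥ 01 92.
Outer hash (tag): sum = 110+61+92+1+146 = 410 → 01 9a.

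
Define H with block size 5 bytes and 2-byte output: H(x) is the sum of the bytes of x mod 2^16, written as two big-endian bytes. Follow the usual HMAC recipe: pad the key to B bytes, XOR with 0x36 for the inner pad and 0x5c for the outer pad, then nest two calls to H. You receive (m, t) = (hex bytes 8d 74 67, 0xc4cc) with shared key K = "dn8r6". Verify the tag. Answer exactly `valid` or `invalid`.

Key "dn8r6" = 64 6e 38 72 36 is exactly B = 5 bytes: K' = 64 6e 38 72 36.
K' ⊕ ipad = 52 58 0e 44 00; K' ⊕ opad = 38 32 64 2e 6a.
Inner hash: sum = 82+88+14+68+0+141+116+103 = 612 → 02 64.
Outer hash (recomputed tag): sum = 56+50+100+46+106+2+100 = 460 → 01 cc.
Recomputed tag = 01cc; claimed = c4cc → mismatch.

invalid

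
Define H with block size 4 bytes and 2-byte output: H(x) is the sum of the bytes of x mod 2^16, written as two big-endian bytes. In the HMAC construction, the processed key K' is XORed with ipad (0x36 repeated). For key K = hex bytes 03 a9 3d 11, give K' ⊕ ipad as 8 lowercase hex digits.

359f0b27

Key hex bytes 03 a9 3d 11 is exactly B = 4 bytes: K' = 03 a9 3d 11.
XOR each byte with 0x36: 03⊕36=35, a9⊕36=9f, 3d⊕36=0b, 11⊕36=27.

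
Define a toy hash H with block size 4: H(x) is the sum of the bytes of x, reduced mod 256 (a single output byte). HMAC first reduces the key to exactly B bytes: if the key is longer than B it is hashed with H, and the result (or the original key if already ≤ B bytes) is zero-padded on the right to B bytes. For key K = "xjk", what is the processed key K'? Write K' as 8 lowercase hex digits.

786a6b00

Key "xjk" = 78 6a 6b is 3 bytes ≤ B = 4; zero-pad to 4 bytes: K' = 78 6a 6b 00.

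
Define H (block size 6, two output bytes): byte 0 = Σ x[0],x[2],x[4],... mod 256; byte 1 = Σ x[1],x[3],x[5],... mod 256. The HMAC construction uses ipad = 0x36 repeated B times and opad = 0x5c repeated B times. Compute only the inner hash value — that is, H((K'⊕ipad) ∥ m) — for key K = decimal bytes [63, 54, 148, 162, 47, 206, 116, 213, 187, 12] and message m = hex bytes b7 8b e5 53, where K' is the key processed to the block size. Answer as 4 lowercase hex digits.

Key decimal bytes [63, 54, 148, 162, 47, 206, 116, 213, 187, 12] = 3f 36 94 a2 2f ce 74 d5 bb 0c is 10 bytes > B = 6, so hash it first: H(key) = 31 87, then zero-pad to 6 bytes: K' = 31 87 00 00 00 00.
K' ⊕ ipad = 07 b1 36 36 36 36.
Inner input = 07 b1 36 36 36 36 ∥ b7 8b e5 53.
Inner hash: even-index sum = 527 mod 256 = 15; odd-index sum = 507 mod 256 = 251 → 0f fb.

0ffb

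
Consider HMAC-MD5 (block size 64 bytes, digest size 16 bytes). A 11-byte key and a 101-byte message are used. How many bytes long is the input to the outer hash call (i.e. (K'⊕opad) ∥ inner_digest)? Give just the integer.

80

Key is 11 ≤ 64 bytes, zero-padded: |K'| = 64.
Outer input = (K'⊕opad) ∥ H(inner) → 64 + 16 = 80 bytes.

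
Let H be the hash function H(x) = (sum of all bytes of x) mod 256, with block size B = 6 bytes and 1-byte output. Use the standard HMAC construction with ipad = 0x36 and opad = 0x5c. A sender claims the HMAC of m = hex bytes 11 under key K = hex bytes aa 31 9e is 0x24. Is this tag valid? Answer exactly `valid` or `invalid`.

invalid

Key hex bytes aa 31 9e is 3 bytes ≤ B = 6; zero-pad to 6 bytes: K' = aa 31 9e 00 00 00.
K' ⊕ ipad = 9c 07 a8 36 36 36; K' ⊕ opad = f6 6d c2 5c 5c 5c.
Inner hash: sum = 156+7+168+54+54+54+17 = 510; mod 256 = 254 → fe.
Outer hash (recomputed tag): sum = 246+109+194+92+92+92+254 = 1079; mod 256 = 55 → 37.
Recomputed tag = 37; claimed = 24 → mismatch.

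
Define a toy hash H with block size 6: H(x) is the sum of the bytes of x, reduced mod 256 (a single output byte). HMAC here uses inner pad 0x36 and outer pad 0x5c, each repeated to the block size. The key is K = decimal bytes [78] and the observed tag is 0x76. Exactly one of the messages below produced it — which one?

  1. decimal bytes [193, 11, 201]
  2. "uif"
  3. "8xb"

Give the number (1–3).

3

Key decimal bytes [78] = 4e is 1 byte ≤ B = 6; zero-pad to 6 bytes: K' = 4e 00 00 00 00 00.
K' ⊕ ipad = 78 36 36 36 36 36; K' ⊕ opad = 12 5c 5c 5c 5c 5c.
m1: inner = H(78 36 36 36 36 36 c1 0b c9) = 1b; tag = H(12 5c 5c 5c 5c 5c 1b) = f9
m2: inner = H(78 36 36 36 36 36 75 69 66) = ca; tag = H(12 5c 5c 5c 5c 5c ca) = a8
m3: inner = H(78 36 36 36 36 36 38 78 62) = 98; tag = H(12 5c 5c 5c 5c 5c 98) = 76 ← matches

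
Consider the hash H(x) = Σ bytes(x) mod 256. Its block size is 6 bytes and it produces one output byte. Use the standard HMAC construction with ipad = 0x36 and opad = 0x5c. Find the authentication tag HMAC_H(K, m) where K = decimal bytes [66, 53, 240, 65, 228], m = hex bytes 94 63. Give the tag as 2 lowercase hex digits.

17

Key decimal bytes [66, 53, 240, 65, 228] = 42 35 f0 41 e4 is 5 bytes ≤ B = 6; zero-pad to 6 bytes: K' = 42 35 f0 41 e4 00.
K' ⊕ ipad = 74 03 c6 77 d2 36.  K' ⊕ opad = 1e 69 ac 1d b8 5c.
Inner input = (K'⊕ipad) ∥ m = 74 03 c6 77 d2 36 ∥ 94 63.
Inner hash: sum = 116+3+198+119+210+54+148+99 = 947; mod 256 = 179 → b3.
Outer input = (K'⊕opad) ∥ inner = 1e 69 ac 1d b8 5c ∥ b3.
Outer hash (tag): sum = 30+105+172+29+184+92+179 = 791; mod 256 = 23 → 17.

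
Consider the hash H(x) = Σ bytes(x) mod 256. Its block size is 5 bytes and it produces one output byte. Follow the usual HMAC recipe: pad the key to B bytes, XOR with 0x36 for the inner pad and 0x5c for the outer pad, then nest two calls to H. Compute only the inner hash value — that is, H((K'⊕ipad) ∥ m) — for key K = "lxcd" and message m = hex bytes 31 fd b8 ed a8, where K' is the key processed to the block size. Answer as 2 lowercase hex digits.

Key "lxcd" = 6c 78 63 64 is 4 bytes ≤ B = 5; zero-pad to 5 bytes: K' = 6c 78 63 64 00.
K' ⊕ ipad = 5a 4e 55 52 36.
Inner input = 5a 4e 55 52 36 ∥ 31 fd b8 ed a8.
Inner hash: sum = 90+78+85+82+54+49+253+184+237+168 = 1280; mod 256 = 0 → 00.

00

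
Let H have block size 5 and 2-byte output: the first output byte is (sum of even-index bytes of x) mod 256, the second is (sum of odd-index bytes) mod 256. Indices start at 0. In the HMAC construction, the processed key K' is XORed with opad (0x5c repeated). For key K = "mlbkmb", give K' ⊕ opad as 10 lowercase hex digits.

Key "mlbkmb" = 6d 6c 62 6b 6d 62 is 6 bytes > B = 5, so hash it first: H(key) = 3c 39, then zero-pad to 5 bytes: K' = 3c 39 00 00 00.
XOR each byte with 0x5c: 3c⊕5c=60, 39⊕5c=65, 00⊕5c=5c, 00⊕5c=5c, 00⊕5c=5c.

60655c5c5c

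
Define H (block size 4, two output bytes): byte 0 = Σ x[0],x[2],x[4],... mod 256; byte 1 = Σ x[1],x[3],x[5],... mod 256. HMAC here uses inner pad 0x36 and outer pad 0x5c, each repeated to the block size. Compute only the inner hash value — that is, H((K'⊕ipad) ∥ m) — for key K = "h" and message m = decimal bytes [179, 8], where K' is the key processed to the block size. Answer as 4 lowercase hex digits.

Key "h" = 68 is 1 byte ≤ B = 4; zero-pad to 4 bytes: K' = 68 00 00 00.
K' ⊕ ipad = 5e 36 36 36.
Inner input = 5e 36 36 36 ∥ b3 08.
Inner hash: even-index sum = 327 mod 256 = 71; odd-index sum = 116 mod 256 = 116 → 47 74.

4774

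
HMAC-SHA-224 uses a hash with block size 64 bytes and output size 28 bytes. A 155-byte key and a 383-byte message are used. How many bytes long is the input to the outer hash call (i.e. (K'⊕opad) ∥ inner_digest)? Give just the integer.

92

Key is 155 > 64 bytes, so it is hashed to 28 bytes then zero-padded to 64: |K'| = 64.
Outer input = (K'⊕opad) ∥ H(inner) → 64 + 28 = 92 bytes.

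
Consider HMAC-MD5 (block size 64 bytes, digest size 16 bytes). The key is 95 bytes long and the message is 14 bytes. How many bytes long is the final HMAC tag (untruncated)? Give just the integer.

The tag is one MD5 digest: 16 bytes.

16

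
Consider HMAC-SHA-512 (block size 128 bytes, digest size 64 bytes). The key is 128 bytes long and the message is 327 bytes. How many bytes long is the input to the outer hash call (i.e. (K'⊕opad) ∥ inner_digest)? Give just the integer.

Key is 128 ≤ 128 bytes, zero-padded: |K'| = 128.
Outer input = (K'⊕opad) ∥ H(inner) → 128 + 64 = 192 bytes.

192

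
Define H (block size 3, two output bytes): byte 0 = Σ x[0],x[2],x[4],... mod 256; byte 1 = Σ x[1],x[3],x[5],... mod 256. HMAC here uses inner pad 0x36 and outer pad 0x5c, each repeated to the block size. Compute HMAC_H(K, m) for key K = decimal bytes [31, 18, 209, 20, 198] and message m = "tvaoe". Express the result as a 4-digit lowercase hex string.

9015

Key decimal bytes [31, 18, 209, 20, 198] = 1f 12 d1 14 c6 is 5 bytes > B = 3, so hash it first: H(key) = b6 26, then zero-pad to 3 bytes: K' = b6 26 00.
K' ⊕ ipad = 80 10 36.  K' ⊕ opad = ea 7a 5c.
Inner input = (K'⊕ipad) ∥ m = 80 10 36 ∥ 74 76 61 6f 65.
Inner hash: even-index sum = 411 mod 256 = 155; odd-index sum = 330 mod 256 = 74 → 9b 4a.
Outer input = (K'⊕opad) ∥ inner = ea 7a 5c ∥ 9b 4a.
Outer hash (tag): even-index sum = 400 mod 256 = 144; odd-index sum = 277 mod 256 = 21 → 90 15.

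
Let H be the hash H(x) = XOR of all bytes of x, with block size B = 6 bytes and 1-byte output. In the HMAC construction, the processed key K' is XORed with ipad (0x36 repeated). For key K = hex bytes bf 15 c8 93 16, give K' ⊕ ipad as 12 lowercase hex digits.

8923fea52036

Key hex bytes bf 15 c8 93 16 is 5 bytes ≤ B = 6; zero-pad to 6 bytes: K' = bf 15 c8 93 16 00.
XOR each byte with 0x36: bf⊕36=89, 15⊕36=23, c8⊕36=fe, 93⊕36=a5, 16⊕36=20, 00⊕36=36.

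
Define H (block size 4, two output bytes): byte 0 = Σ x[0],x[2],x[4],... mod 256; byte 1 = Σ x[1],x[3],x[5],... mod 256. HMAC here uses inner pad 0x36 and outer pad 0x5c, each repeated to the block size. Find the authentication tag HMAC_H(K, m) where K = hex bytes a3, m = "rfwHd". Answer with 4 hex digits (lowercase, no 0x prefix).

Key hex bytes a3 is 1 byte ≤ B = 4; zero-pad to 4 bytes: K' = a3 00 00 00.
K' ⊕ ipad = 95 36 36 36.  K' ⊕ opad = ff 5c 5c 5c.
Inner input = (K'⊕ipad) ∥ m = 95 36 36 36 ∥ 72 66 77 48 64.
Inner hash: even-index sum = 536 mod 256 = 24; odd-index sum = 282 mod 256 = 26 → 18 1a.
Outer input = (K'⊕opad) ∥ inner = ff 5c 5c 5c ∥ 18 1a.
Outer hash (tag): even-index sum = 371 mod 256 = 115; odd-index sum = 210 mod 256 = 210 → 73 d2.

73d2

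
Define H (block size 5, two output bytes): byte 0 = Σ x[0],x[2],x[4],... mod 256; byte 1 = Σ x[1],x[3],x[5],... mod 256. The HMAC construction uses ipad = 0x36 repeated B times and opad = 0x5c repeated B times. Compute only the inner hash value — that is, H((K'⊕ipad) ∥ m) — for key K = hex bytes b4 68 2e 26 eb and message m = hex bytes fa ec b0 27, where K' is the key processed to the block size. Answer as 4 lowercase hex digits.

Key hex bytes b4 68 2e 26 eb is exactly B = 5 bytes: K' = b4 68 2e 26 eb.
K' ⊕ ipad = 82 5e 18 10 dd.
Inner input = 82 5e 18 10 dd ∥ fa ec b0 27.
Inner hash: even-index sum = 650 mod 256 = 138; odd-index sum = 536 mod 256 = 24 → 8a 18.

8a18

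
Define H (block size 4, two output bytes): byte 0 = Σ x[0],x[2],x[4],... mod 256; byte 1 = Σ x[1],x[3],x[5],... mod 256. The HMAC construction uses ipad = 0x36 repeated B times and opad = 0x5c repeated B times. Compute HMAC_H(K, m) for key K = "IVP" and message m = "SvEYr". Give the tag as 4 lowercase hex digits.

Key "IVP" = 49 56 50 is 3 bytes ≤ B = 4; zero-pad to 4 bytes: K' = 49 56 50 00.
K' ⊕ ipad = 7f 60 66 36.  K' ⊕ opad = 15 0a 0c 5c.
Inner input = (K'⊕ipad) ∥ m = 7f 60 66 36 ∥ 53 76 45 59 72.
Inner hash: even-index sum = 495 mod 256 = 239; odd-index sum = 357 mod 256 = 101 → ef 65.
Outer input = (K'⊕opad) ∥ inner = 15 0a 0c 5c ∥ ef 65.
Outer hash (tag): even-index sum = 272 mod 256 = 16; odd-index sum = 203 mod 256 = 203 → 10 cb.

10cb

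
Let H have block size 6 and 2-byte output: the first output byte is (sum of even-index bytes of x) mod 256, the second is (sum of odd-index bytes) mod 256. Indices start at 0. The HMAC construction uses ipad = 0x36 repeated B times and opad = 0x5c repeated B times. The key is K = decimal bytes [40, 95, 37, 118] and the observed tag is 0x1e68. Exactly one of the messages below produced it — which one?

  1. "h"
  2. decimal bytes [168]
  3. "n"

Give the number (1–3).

3

Key decimal bytes [40, 95, 37, 118] = 28 5f 25 76 is 4 bytes ≤ B = 6; zero-pad to 6 bytes: K' = 28 5f 25 76 00 00.
K' ⊕ ipad = 1e 69 13 40 36 36; K' ⊕ opad = 74 03 79 2a 5c 5c.
m1: inner = H(1e 69 13 40 36 36 68) = cf df; tag = H(74 03 79 2a 5c 5c cf df) = 1868
m2: inner = H(1e 69 13 40 36 36 a8) = 0f df; tag = H(74 03 79 2a 5c 5c 0f df) = 5868
m3: inner = H(1e 69 13 40 36 36 6e) = d5 df; tag = H(74 03 79 2a 5c 5c d5 df) = 1e68 ← matches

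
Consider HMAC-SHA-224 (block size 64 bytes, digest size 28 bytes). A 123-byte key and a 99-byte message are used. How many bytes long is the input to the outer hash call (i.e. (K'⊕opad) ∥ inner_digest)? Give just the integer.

Key is 123 > 64 bytes, so it is hashed to 28 bytes then zero-padded to 64: |K'| = 64.
Outer input = (K'⊕opad) ∥ H(inner) → 64 + 28 = 92 bytes.

92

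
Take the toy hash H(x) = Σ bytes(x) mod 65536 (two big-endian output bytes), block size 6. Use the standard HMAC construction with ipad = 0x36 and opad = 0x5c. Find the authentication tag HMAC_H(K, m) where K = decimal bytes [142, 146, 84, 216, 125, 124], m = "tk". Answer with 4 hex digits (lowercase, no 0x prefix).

Key decimal bytes [142, 146, 84, 216, 125, 124] = 8e 92 54 d8 7d 7c is exactly B = 6 bytes: K' = 8e 92 54 d8 7d 7c.
K' ⊕ ipad = b8 a4 62 ee 4b 4a.  K' ⊕ opad = d2 ce 08 84 21 20.
Inner input = (K'⊕ipad) ∥ m = b8 a4 62 ee 4b 4a ∥ 74 6b.
Inner hash: sum = 184+164+98+238+75+74+116+107 = 1056 → 04 20.
Outer input = (K'⊕opad) ∥ inner = d2 ce 08 84 21 20 ∥ 04 20.
Outer hash (tag): sum = 210+206+8+132+33+32+4+32 = 657 → 02 91.

0291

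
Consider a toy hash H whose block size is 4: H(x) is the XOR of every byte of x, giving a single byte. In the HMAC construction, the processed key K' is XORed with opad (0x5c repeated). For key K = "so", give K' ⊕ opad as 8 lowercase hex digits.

2f335c5c

Key "so" = 73 6f is 2 bytes ≤ B = 4; zero-pad to 4 bytes: K' = 73 6f 00 00.
XOR each byte with 0x5c: 73⊕5c=2f, 6f⊕5c=33, 00⊕5c=5c, 00⊕5c=5c.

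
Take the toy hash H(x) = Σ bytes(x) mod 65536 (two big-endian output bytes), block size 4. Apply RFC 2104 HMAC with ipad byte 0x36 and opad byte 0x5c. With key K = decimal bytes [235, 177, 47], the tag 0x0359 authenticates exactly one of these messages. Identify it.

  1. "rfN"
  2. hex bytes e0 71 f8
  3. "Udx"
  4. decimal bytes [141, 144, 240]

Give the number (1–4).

3

Key decimal bytes [235, 177, 47] = eb b1 2f is 3 bytes ≤ B = 4; zero-pad to 4 bytes: K' = eb b1 2f 00.
K' ⊕ ipad = dd 87 19 36; K' ⊕ opad = b7 ed 73 5c.
m1: inner = H(dd 87 19 36 72 66 4e) = 02 d9; tag = H(b7 ed 73 5c 02 d9) = 034e
m2: inner = H(dd 87 19 36 e0 71 f8) = 03 fc; tag = H(b7 ed 73 5c 03 fc) = 0372
m3: inner = H(dd 87 19 36 55 64 78) = 02 e4; tag = H(b7 ed 73 5c 02 e4) = 0359 ← matches
m4: inner = H(dd 87 19 36 8d 90 f0) = 03 c0; tag = H(b7 ed 73 5c 03 c0) = 0336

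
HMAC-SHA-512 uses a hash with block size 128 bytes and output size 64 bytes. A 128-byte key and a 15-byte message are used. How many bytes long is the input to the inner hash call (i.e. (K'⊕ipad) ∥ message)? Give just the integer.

143

Key is 128 ≤ 128 bytes, zero-padded: |K'| = 128.
Inner input = (K'⊕ipad) ∥ m → 128 + 15 = 143 bytes.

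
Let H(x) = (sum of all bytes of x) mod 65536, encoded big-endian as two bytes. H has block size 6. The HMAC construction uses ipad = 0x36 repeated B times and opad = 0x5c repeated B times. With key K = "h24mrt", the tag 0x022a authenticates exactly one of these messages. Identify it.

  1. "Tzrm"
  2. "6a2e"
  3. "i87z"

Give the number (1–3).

Key "h24mrt" = 68 32 34 6d 72 74 is exactly B = 6 bytes: K' = 68 32 34 6d 72 74.
K' ⊕ ipad = 5e 04 02 5b 44 42; K' ⊕ opad = 34 6e 68 31 2e 28.
m1: inner = H(5e 04 02 5b 44 42 54 7a 72 6d) = 02 f2; tag = H(34 6e 68 31 2e 28 02 f2) = 0285
m2: inner = H(5e 04 02 5b 44 42 36 61 32 65) = 02 73; tag = H(34 6e 68 31 2e 28 02 73) = 0206
m3: inner = H(5e 04 02 5b 44 42 69 38 37 7a) = 02 97; tag = H(34 6e 68 31 2e 28 02 97) = 022a ← matches

3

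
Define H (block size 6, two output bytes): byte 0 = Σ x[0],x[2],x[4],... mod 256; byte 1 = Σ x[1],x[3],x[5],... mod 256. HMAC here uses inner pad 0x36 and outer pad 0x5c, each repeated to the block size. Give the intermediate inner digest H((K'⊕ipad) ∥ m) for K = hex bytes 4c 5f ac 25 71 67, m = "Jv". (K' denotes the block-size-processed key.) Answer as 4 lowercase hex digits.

Key hex bytes 4c 5f ac 25 71 67 is exactly B = 6 bytes: K' = 4c 5f ac 25 71 67.
K' ⊕ ipad = 7a 69 9a 13 47 51.
Inner input = 7a 69 9a 13 47 51 ∥ 4a 76.
Inner hash: even-index sum = 421 mod 256 = 165; odd-index sum = 323 mod 256 = 67 → a5 43.

a543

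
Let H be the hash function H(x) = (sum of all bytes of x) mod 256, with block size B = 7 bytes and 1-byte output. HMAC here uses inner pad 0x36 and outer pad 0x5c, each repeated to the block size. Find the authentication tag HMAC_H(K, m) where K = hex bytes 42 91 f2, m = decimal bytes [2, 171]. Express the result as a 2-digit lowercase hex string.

Key hex bytes 42 91 f2 is 3 bytes ≤ B = 7; zero-pad to 7 bytes: K' = 42 91 f2 00 00 00 00.
K' ⊕ ipad = 74 a7 c4 36 36 36 36.  K' ⊕ opad = 1e cd ae 5c 5c 5c 5c.
Inner input = (K'⊕ipad) ∥ m = 74 a7 c4 36 36 36 36 ∥ 02 ab.
Inner hash: sum = 116+167+196+54+54+54+54+2+171 = 868; mod 256 = 100 → 64.
Outer input = (K'⊕opad) ∥ inner = 1e cd ae 5c 5c 5c 5c ∥ 64.
Outer hash (tag): sum = 30+205+174+92+92+92+92+100 = 877; mod 256 = 109 → 6d.

6d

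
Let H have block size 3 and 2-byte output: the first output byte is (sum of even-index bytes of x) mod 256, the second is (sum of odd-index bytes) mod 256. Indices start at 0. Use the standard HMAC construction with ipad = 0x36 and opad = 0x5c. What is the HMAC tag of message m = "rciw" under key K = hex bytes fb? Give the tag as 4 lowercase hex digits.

1439

Key hex bytes fb is 1 byte ≤ B = 3; zero-pad to 3 bytes: K' = fb 00 00.
K' ⊕ ipad = cd 36 36.  K' ⊕ opad = a7 5c 5c.
Inner input = (K'⊕ipad) ∥ m = cd 36 36 ∥ 72 63 69 77.
Inner hash: even-index sum = 477 mod 256 = 221; odd-index sum = 273 mod 256 = 17 → dd 11.
Outer input = (K'⊕opad) ∥ inner = a7 5c 5c ∥ dd 11.
Outer hash (tag): even-index sum = 276 mod 256 = 20; odd-index sum = 313 mod 256 = 57 → 14 39.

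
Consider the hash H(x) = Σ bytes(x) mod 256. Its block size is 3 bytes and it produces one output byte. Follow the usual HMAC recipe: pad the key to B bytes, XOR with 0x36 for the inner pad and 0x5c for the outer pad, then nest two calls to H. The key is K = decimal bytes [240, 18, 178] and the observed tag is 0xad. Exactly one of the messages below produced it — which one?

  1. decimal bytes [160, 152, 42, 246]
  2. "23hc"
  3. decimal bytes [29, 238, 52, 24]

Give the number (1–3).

Key decimal bytes [240, 18, 178] = f0 12 b2 is exactly B = 3 bytes: K' = f0 12 b2.
K' ⊕ ipad = c6 24 84; K' ⊕ opad = ac 4e ee.
m1: inner = H(c6 24 84 a0 98 2a f6) = c6; tag = H(ac 4e ee c6) = ae
m2: inner = H(c6 24 84 32 33 68 63) = 9e; tag = H(ac 4e ee 9e) = 86
m3: inner = H(c6 24 84 1d ee 34 18) = c5; tag = H(ac 4e ee c5) = ad ← matches

3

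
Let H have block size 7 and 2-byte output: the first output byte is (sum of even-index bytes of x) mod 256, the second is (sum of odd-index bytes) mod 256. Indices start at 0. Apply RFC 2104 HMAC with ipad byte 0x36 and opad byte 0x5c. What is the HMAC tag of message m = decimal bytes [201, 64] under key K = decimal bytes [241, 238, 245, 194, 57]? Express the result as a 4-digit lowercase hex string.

e2bb

Key decimal bytes [241, 238, 245, 194, 57] = f1 ee f5 c2 39 is 5 bytes ≤ B = 7; zero-pad to 7 bytes: K' = f1 ee f5 c2 39 00 00.
K' ⊕ ipad = c7 d8 c3 f4 0f 36 36.  K' ⊕ opad = ad b2 a9 9e 65 5c 5c.
Inner input = (K'⊕ipad) ∥ m = c7 d8 c3 f4 0f 36 36 ∥ c9 40.
Inner hash: even-index sum = 527 mod 256 = 15; odd-index sum = 715 mod 256 = 203 → 0f cb.
Outer input = (K'⊕opad) ∥ inner = ad b2 a9 9e 65 5c 5c ∥ 0f cb.
Outer hash (tag): even-index sum = 738 mod 256 = 226; odd-index sum = 443 mod 256 = 187 → e2 bb.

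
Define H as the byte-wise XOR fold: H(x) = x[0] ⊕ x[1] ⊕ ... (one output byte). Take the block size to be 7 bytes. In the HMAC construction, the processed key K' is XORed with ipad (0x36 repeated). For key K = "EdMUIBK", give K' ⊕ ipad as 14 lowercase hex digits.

Key "EdMUIBK" = 45 64 4d 55 49 42 4b is exactly B = 7 bytes: K' = 45 64 4d 55 49 42 4b.
XOR each byte with 0x36: 45⊕36=73, 64⊕36=52, 4d⊕36=7b, 55⊕36=63, 49⊕36=7f, 42⊕36=74, 4b⊕36=7d.

73527b637f747d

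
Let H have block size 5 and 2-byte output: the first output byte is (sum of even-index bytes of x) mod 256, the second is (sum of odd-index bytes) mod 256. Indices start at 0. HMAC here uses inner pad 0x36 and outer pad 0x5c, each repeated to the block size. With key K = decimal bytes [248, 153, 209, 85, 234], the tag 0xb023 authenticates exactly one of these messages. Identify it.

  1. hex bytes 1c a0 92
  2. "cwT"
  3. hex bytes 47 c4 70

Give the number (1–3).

3

Key decimal bytes [248, 153, 209, 85, 234] = f8 99 d1 55 ea is exactly B = 5 bytes: K' = f8 99 d1 55 ea.
K' ⊕ ipad = ce af e7 63 dc; K' ⊕ opad = a4 c5 8d 09 b6.
m1: inner = H(ce af e7 63 dc 1c a0 92) = 31 c0; tag = H(a4 c5 8d 09 b6 31 c0) = a7ff
m2: inner = H(ce af e7 63 dc 63 77 54) = 08 c9; tag = H(a4 c5 8d 09 b6 08 c9) = b0d6
m3: inner = H(ce af e7 63 dc 47 c4 70) = 55 c9; tag = H(a4 c5 8d 09 b6 55 c9) = b023 ← matches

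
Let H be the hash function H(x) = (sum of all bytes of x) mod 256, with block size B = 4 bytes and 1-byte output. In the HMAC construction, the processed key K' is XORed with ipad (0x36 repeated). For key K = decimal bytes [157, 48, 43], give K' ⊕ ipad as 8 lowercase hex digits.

ab061d36

Key decimal bytes [157, 48, 43] = 9d 30 2b is 3 bytes ≤ B = 4; zero-pad to 4 bytes: K' = 9d 30 2b 00.
XOR each byte with 0x36: 9d⊕36=ab, 30⊕36=06, 2b⊕36=1d, 00⊕36=36.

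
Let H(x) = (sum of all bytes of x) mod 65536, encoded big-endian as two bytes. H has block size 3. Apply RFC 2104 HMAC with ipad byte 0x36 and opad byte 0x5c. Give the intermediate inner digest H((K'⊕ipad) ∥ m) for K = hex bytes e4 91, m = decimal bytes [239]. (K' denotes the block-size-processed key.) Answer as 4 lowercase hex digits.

029e

Key hex bytes e4 91 is 2 bytes ≤ B = 3; zero-pad to 3 bytes: K' = e4 91 00.
K' ⊕ ipad = d2 a7 36.
Inner input = d2 a7 36 ∥ ef.
Inner hash: sum = 210+167+54+239 = 670 → 02 9e.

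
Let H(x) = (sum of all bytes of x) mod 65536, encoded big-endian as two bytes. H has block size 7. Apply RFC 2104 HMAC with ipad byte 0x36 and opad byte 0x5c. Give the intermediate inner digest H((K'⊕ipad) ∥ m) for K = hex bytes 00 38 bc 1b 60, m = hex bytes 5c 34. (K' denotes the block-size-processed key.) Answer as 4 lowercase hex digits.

Key hex bytes 00 38 bc 1b 60 is 5 bytes ≤ B = 7; zero-pad to 7 bytes: K' = 00 38 bc 1b 60 00 00.
K' ⊕ ipad = 36 0e 8a 2d 56 36 36.
Inner input = 36 0e 8a 2d 56 36 36 ∥ 5c 34.
Inner hash: sum = 54+14+138+45+86+54+54+92+52 = 589 → 02 4d.

024d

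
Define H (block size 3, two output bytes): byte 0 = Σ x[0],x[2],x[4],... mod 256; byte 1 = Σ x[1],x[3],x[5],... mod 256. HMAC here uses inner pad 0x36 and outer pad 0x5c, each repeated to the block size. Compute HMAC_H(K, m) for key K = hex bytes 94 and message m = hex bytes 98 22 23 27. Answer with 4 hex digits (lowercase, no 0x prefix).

Key hex bytes 94 is 1 byte ≤ B = 3; zero-pad to 3 bytes: K' = 94 00 00.
K' ⊕ ipad = a2 36 36.  K' ⊕ opad = c8 5c 5c.
Inner input = (K'⊕ipad) ∥ m = a2 36 36 ∥ 98 22 23 27.
Inner hash: even-index sum = 289 mod 256 = 33; odd-index sum = 241 mod 256 = 241 → 21 f1.
Outer input = (K'⊕opad) ∥ inner = c8 5c 5c ∥ 21 f1.
Outer hash (tag): even-index sum = 533 mod 256 = 21; odd-index sum = 125 mod 256 = 125 → 15 7d.

157d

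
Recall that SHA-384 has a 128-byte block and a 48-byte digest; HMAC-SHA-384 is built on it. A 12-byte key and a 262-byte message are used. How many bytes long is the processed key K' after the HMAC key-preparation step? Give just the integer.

Key is 12 ≤ 128 bytes, zero-padded: |K'| = 128.

128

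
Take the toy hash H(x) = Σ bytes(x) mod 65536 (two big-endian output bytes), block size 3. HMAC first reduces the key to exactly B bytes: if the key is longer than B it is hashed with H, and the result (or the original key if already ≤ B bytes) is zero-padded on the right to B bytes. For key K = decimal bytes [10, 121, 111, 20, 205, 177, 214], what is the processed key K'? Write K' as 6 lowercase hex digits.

035a00

|K| = 7 > B = 3, so first hash the key.
H(K): sum = 10+121+111+20+205+177+214 = 858 → 03 5a.
Zero-pad H(K) = 03 5a to 3 bytes: K' = 03 5a 00.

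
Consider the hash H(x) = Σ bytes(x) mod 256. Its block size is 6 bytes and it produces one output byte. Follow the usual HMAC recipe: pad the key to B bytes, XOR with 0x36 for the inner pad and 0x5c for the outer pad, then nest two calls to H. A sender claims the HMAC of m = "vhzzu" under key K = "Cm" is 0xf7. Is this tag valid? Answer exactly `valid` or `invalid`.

invalid

Key "Cm" = 43 6d is 2 bytes ≤ B = 6; zero-pad to 6 bytes: K' = 43 6d 00 00 00 00.
K' ⊕ ipad = 75 5b 36 36 36 36; K' ⊕ opad = 1f 31 5c 5c 5c 5c.
Inner hash: sum = 117+91+54+54+54+54+118+104+122+122+117 = 1007; mod 256 = 239 → ef.
Outer hash (recomputed tag): sum = 31+49+92+92+92+92+239 = 687; mod 256 = 175 → af.
Recomputed tag = af; claimed = f7 → mismatch.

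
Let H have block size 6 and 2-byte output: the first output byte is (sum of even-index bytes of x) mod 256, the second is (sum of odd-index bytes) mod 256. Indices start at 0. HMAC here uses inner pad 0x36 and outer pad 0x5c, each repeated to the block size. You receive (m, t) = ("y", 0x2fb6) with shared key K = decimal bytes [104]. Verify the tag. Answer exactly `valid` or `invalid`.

valid

Key decimal bytes [104] = 68 is 1 byte ≤ B = 6; zero-pad to 6 bytes: K' = 68 00 00 00 00 00.
K' ⊕ ipad = 5e 36 36 36 36 36; K' ⊕ opad = 34 5c 5c 5c 5c 5c.
Inner hash: even-index sum = 323 mod 256 = 67; odd-index sum = 162 mod 256 = 162 → 43 a2.
Outer hash (recomputed tag): even-index sum = 303 mod 256 = 47; odd-index sum = 438 mod 256 = 182 → 2f b6.
Recomputed tag = 2fb6; claimed = 2fb6 → match.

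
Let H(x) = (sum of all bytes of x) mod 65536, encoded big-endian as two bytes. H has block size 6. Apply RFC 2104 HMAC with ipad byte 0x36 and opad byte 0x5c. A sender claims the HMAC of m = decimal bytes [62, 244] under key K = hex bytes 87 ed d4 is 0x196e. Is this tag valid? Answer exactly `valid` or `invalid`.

Key hex bytes 87 ed d4 is 3 bytes ≤ B = 6; zero-pad to 6 bytes: K' = 87 ed d4 00 00 00.
K' ⊕ ipad = b1 db e2 36 36 36; K' ⊕ opad = db b1 88 5c 5c 5c.
Inner hash: sum = 177+219+226+54+54+54+62+244 = 1090 → 04 42.
Outer hash (recomputed tag): sum = 219+177+136+92+92+92+4+66 = 878 → 03 6e.
Recomputed tag = 036e; claimed = 196e → mismatch.

invalid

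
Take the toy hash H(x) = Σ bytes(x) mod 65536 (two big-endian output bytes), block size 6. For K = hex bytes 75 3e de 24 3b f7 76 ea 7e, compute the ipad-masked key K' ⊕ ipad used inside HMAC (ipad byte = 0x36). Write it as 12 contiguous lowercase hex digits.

32f336363636

Key hex bytes 75 3e de 24 3b f7 76 ea 7e is 9 bytes > B = 6, so hash it first: H(key) = 04 c5, then zero-pad to 6 bytes: K' = 04 c5 00 00 00 00.
XOR each byte with 0x36: 04⊕36=32, c5⊕36=f3, 00⊕36=36, 00⊕36=36, 00⊕36=36, 00⊕36=36.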